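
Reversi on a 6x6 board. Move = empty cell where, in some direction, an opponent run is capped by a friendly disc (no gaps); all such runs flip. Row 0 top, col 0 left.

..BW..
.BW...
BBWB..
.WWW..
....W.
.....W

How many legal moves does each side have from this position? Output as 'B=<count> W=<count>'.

-- B to move --
(0,1): flips 1 -> legal
(0,4): flips 1 -> legal
(1,3): flips 1 -> legal
(1,4): no bracket -> illegal
(2,4): no bracket -> illegal
(3,0): no bracket -> illegal
(3,4): no bracket -> illegal
(3,5): no bracket -> illegal
(4,0): no bracket -> illegal
(4,1): flips 2 -> legal
(4,2): flips 4 -> legal
(4,3): flips 2 -> legal
(4,5): no bracket -> illegal
(5,3): no bracket -> illegal
(5,4): no bracket -> illegal
B mobility = 6
-- W to move --
(0,0): flips 1 -> legal
(0,1): flips 3 -> legal
(1,0): flips 2 -> legal
(1,3): flips 1 -> legal
(1,4): flips 1 -> legal
(2,4): flips 1 -> legal
(3,0): flips 1 -> legal
(3,4): flips 1 -> legal
W mobility = 8

Answer: B=6 W=8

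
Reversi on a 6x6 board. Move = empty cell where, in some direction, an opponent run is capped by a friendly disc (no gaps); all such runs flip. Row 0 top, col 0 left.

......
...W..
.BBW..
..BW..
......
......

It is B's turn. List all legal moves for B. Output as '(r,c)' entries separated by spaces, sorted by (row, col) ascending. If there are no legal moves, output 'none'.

Answer: (0,4) (1,4) (2,4) (3,4) (4,4)

Derivation:
(0,2): no bracket -> illegal
(0,3): no bracket -> illegal
(0,4): flips 1 -> legal
(1,2): no bracket -> illegal
(1,4): flips 1 -> legal
(2,4): flips 1 -> legal
(3,4): flips 1 -> legal
(4,2): no bracket -> illegal
(4,3): no bracket -> illegal
(4,4): flips 1 -> legal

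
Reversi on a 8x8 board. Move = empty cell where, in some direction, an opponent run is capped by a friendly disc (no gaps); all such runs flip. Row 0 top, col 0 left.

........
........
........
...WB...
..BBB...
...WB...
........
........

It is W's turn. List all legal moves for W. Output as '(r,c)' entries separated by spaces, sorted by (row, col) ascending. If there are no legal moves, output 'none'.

Answer: (3,1) (3,5) (5,1) (5,5)

Derivation:
(2,3): no bracket -> illegal
(2,4): no bracket -> illegal
(2,5): no bracket -> illegal
(3,1): flips 1 -> legal
(3,2): no bracket -> illegal
(3,5): flips 2 -> legal
(4,1): no bracket -> illegal
(4,5): no bracket -> illegal
(5,1): flips 1 -> legal
(5,2): no bracket -> illegal
(5,5): flips 2 -> legal
(6,3): no bracket -> illegal
(6,4): no bracket -> illegal
(6,5): no bracket -> illegal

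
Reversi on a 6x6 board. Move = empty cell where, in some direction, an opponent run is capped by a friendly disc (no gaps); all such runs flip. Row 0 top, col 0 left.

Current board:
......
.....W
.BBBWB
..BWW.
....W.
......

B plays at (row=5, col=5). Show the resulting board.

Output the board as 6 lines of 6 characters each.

Answer: ......
.....W
.BBBWB
..BBW.
....B.
.....B

Derivation:
Place B at (5,5); scan 8 dirs for brackets.
Dir NW: opp run (4,4) (3,3) capped by B -> flip
Dir N: first cell '.' (not opp) -> no flip
Dir NE: edge -> no flip
Dir W: first cell '.' (not opp) -> no flip
Dir E: edge -> no flip
Dir SW: edge -> no flip
Dir S: edge -> no flip
Dir SE: edge -> no flip
All flips: (3,3) (4,4)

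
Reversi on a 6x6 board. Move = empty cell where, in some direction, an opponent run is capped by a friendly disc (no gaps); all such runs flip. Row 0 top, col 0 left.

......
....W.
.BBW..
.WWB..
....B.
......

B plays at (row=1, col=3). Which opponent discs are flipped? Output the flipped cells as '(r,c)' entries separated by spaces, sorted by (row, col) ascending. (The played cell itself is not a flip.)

Dir NW: first cell '.' (not opp) -> no flip
Dir N: first cell '.' (not opp) -> no flip
Dir NE: first cell '.' (not opp) -> no flip
Dir W: first cell '.' (not opp) -> no flip
Dir E: opp run (1,4), next='.' -> no flip
Dir SW: first cell 'B' (not opp) -> no flip
Dir S: opp run (2,3) capped by B -> flip
Dir SE: first cell '.' (not opp) -> no flip

Answer: (2,3)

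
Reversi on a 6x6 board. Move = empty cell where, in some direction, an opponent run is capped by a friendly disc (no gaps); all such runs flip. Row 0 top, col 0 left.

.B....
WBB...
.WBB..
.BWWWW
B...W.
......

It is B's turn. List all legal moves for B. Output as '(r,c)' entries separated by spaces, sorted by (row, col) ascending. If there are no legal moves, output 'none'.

Answer: (2,0) (3,0) (4,1) (4,2) (4,3) (4,5) (5,5)

Derivation:
(0,0): no bracket -> illegal
(2,0): flips 1 -> legal
(2,4): no bracket -> illegal
(2,5): no bracket -> illegal
(3,0): flips 1 -> legal
(4,1): flips 1 -> legal
(4,2): flips 1 -> legal
(4,3): flips 1 -> legal
(4,5): flips 1 -> legal
(5,3): no bracket -> illegal
(5,4): no bracket -> illegal
(5,5): flips 2 -> legal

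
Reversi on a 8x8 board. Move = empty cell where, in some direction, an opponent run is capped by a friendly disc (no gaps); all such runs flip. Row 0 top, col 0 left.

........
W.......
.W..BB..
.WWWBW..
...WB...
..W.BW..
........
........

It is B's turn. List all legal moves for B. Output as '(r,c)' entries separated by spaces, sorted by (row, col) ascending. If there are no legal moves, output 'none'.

Answer: (2,2) (2,6) (3,0) (3,6) (4,2) (4,5) (4,6) (5,6) (6,1) (6,6)

Derivation:
(0,0): no bracket -> illegal
(0,1): no bracket -> illegal
(1,1): no bracket -> illegal
(1,2): no bracket -> illegal
(2,0): no bracket -> illegal
(2,2): flips 1 -> legal
(2,3): no bracket -> illegal
(2,6): flips 1 -> legal
(3,0): flips 3 -> legal
(3,6): flips 1 -> legal
(4,0): no bracket -> illegal
(4,1): no bracket -> illegal
(4,2): flips 2 -> legal
(4,5): flips 1 -> legal
(4,6): flips 1 -> legal
(5,1): no bracket -> illegal
(5,3): no bracket -> illegal
(5,6): flips 1 -> legal
(6,1): flips 2 -> legal
(6,2): no bracket -> illegal
(6,3): no bracket -> illegal
(6,4): no bracket -> illegal
(6,5): no bracket -> illegal
(6,6): flips 1 -> legal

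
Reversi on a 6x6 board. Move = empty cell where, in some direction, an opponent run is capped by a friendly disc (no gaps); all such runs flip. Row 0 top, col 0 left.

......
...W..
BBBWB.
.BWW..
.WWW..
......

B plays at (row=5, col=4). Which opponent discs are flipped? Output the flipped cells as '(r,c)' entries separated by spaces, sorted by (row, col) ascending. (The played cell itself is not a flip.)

Dir NW: opp run (4,3) (3,2) capped by B -> flip
Dir N: first cell '.' (not opp) -> no flip
Dir NE: first cell '.' (not opp) -> no flip
Dir W: first cell '.' (not opp) -> no flip
Dir E: first cell '.' (not opp) -> no flip
Dir SW: edge -> no flip
Dir S: edge -> no flip
Dir SE: edge -> no flip

Answer: (3,2) (4,3)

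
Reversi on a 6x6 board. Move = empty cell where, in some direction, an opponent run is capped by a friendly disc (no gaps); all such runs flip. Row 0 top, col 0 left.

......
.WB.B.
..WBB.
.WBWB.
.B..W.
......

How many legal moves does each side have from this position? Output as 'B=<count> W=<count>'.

Answer: B=6 W=8

Derivation:
-- B to move --
(0,0): no bracket -> illegal
(0,1): no bracket -> illegal
(0,2): no bracket -> illegal
(1,0): flips 1 -> legal
(1,3): no bracket -> illegal
(2,0): no bracket -> illegal
(2,1): flips 2 -> legal
(3,0): flips 1 -> legal
(3,5): no bracket -> illegal
(4,0): no bracket -> illegal
(4,2): flips 1 -> legal
(4,3): flips 1 -> legal
(4,5): no bracket -> illegal
(5,3): no bracket -> illegal
(5,4): flips 1 -> legal
(5,5): no bracket -> illegal
B mobility = 6
-- W to move --
(0,1): no bracket -> illegal
(0,2): flips 1 -> legal
(0,3): no bracket -> illegal
(0,4): flips 3 -> legal
(0,5): no bracket -> illegal
(1,3): flips 2 -> legal
(1,5): flips 1 -> legal
(2,1): no bracket -> illegal
(2,5): flips 2 -> legal
(3,0): no bracket -> illegal
(3,5): flips 1 -> legal
(4,0): no bracket -> illegal
(4,2): flips 1 -> legal
(4,3): no bracket -> illegal
(4,5): no bracket -> illegal
(5,0): no bracket -> illegal
(5,1): flips 1 -> legal
(5,2): no bracket -> illegal
W mobility = 8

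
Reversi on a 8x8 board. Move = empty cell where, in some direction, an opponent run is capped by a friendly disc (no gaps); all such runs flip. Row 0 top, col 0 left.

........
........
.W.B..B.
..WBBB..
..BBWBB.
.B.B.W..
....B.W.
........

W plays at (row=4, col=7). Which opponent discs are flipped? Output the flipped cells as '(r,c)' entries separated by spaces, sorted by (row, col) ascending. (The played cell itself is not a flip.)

Dir NW: first cell '.' (not opp) -> no flip
Dir N: first cell '.' (not opp) -> no flip
Dir NE: edge -> no flip
Dir W: opp run (4,6) (4,5) capped by W -> flip
Dir E: edge -> no flip
Dir SW: first cell '.' (not opp) -> no flip
Dir S: first cell '.' (not opp) -> no flip
Dir SE: edge -> no flip

Answer: (4,5) (4,6)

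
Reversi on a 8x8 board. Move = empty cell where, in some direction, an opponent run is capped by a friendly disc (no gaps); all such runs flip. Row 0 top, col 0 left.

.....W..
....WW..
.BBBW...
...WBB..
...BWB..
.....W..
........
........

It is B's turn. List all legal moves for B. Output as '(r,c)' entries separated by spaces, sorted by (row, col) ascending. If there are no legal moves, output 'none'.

Answer: (0,4) (1,3) (2,5) (3,2) (5,3) (5,4) (6,5) (6,6)

Derivation:
(0,3): no bracket -> illegal
(0,4): flips 2 -> legal
(0,6): no bracket -> illegal
(1,3): flips 1 -> legal
(1,6): no bracket -> illegal
(2,5): flips 1 -> legal
(2,6): no bracket -> illegal
(3,2): flips 1 -> legal
(4,2): no bracket -> illegal
(4,6): no bracket -> illegal
(5,3): flips 1 -> legal
(5,4): flips 1 -> legal
(5,6): no bracket -> illegal
(6,4): no bracket -> illegal
(6,5): flips 1 -> legal
(6,6): flips 3 -> legal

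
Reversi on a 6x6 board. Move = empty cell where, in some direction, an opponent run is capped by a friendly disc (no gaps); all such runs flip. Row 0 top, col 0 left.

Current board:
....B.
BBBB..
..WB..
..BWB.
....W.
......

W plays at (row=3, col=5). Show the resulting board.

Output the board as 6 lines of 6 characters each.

Answer: ....B.
BBBB..
..WB..
..BWWW
....W.
......

Derivation:
Place W at (3,5); scan 8 dirs for brackets.
Dir NW: first cell '.' (not opp) -> no flip
Dir N: first cell '.' (not opp) -> no flip
Dir NE: edge -> no flip
Dir W: opp run (3,4) capped by W -> flip
Dir E: edge -> no flip
Dir SW: first cell 'W' (not opp) -> no flip
Dir S: first cell '.' (not opp) -> no flip
Dir SE: edge -> no flip
All flips: (3,4)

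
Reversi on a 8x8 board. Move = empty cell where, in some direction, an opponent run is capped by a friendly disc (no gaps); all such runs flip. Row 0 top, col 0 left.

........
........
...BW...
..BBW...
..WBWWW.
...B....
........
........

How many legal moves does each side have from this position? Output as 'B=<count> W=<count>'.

-- B to move --
(1,3): no bracket -> illegal
(1,4): no bracket -> illegal
(1,5): flips 1 -> legal
(2,5): flips 2 -> legal
(3,1): flips 1 -> legal
(3,5): flips 2 -> legal
(3,6): no bracket -> illegal
(3,7): no bracket -> illegal
(4,1): flips 1 -> legal
(4,7): flips 3 -> legal
(5,1): flips 1 -> legal
(5,2): flips 1 -> legal
(5,4): no bracket -> illegal
(5,5): flips 1 -> legal
(5,6): flips 2 -> legal
(5,7): no bracket -> illegal
B mobility = 10
-- W to move --
(1,2): flips 1 -> legal
(1,3): no bracket -> illegal
(1,4): no bracket -> illegal
(2,1): no bracket -> illegal
(2,2): flips 3 -> legal
(3,1): flips 2 -> legal
(4,1): no bracket -> illegal
(5,2): flips 1 -> legal
(5,4): no bracket -> illegal
(6,2): flips 1 -> legal
(6,3): no bracket -> illegal
(6,4): flips 1 -> legal
W mobility = 6

Answer: B=10 W=6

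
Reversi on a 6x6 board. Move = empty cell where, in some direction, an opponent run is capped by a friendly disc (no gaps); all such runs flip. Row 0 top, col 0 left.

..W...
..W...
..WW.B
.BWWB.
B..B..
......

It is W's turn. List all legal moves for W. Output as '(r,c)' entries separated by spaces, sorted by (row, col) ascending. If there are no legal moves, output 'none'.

(1,4): no bracket -> illegal
(1,5): no bracket -> illegal
(2,0): no bracket -> illegal
(2,1): no bracket -> illegal
(2,4): no bracket -> illegal
(3,0): flips 1 -> legal
(3,5): flips 1 -> legal
(4,1): no bracket -> illegal
(4,2): no bracket -> illegal
(4,4): no bracket -> illegal
(4,5): flips 1 -> legal
(5,0): no bracket -> illegal
(5,1): no bracket -> illegal
(5,2): no bracket -> illegal
(5,3): flips 1 -> legal
(5,4): flips 1 -> legal

Answer: (3,0) (3,5) (4,5) (5,3) (5,4)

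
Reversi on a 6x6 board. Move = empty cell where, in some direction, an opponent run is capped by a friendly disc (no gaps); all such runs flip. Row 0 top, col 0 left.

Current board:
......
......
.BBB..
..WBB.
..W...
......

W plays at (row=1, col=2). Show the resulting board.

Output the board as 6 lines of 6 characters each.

Answer: ......
..W...
.BWB..
..WBB.
..W...
......

Derivation:
Place W at (1,2); scan 8 dirs for brackets.
Dir NW: first cell '.' (not opp) -> no flip
Dir N: first cell '.' (not opp) -> no flip
Dir NE: first cell '.' (not opp) -> no flip
Dir W: first cell '.' (not opp) -> no flip
Dir E: first cell '.' (not opp) -> no flip
Dir SW: opp run (2,1), next='.' -> no flip
Dir S: opp run (2,2) capped by W -> flip
Dir SE: opp run (2,3) (3,4), next='.' -> no flip
All flips: (2,2)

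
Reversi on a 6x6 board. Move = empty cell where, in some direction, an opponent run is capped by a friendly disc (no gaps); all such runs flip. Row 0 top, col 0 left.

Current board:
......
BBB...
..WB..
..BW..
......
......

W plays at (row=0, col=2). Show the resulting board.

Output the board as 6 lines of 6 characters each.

Place W at (0,2); scan 8 dirs for brackets.
Dir NW: edge -> no flip
Dir N: edge -> no flip
Dir NE: edge -> no flip
Dir W: first cell '.' (not opp) -> no flip
Dir E: first cell '.' (not opp) -> no flip
Dir SW: opp run (1,1), next='.' -> no flip
Dir S: opp run (1,2) capped by W -> flip
Dir SE: first cell '.' (not opp) -> no flip
All flips: (1,2)

Answer: ..W...
BBW...
..WB..
..BW..
......
......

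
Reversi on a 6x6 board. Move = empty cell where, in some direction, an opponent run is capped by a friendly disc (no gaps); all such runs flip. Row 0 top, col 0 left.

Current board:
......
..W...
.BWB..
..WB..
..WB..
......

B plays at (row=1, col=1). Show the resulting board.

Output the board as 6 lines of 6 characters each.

Answer: ......
.BW...
.BBB..
..WB..
..WB..
......

Derivation:
Place B at (1,1); scan 8 dirs for brackets.
Dir NW: first cell '.' (not opp) -> no flip
Dir N: first cell '.' (not opp) -> no flip
Dir NE: first cell '.' (not opp) -> no flip
Dir W: first cell '.' (not opp) -> no flip
Dir E: opp run (1,2), next='.' -> no flip
Dir SW: first cell '.' (not opp) -> no flip
Dir S: first cell 'B' (not opp) -> no flip
Dir SE: opp run (2,2) capped by B -> flip
All flips: (2,2)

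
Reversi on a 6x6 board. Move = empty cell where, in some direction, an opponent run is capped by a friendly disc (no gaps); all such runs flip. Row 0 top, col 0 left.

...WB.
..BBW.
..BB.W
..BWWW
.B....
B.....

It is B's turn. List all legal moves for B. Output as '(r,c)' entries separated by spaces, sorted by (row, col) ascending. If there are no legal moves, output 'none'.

(0,2): flips 1 -> legal
(0,5): flips 1 -> legal
(1,5): flips 1 -> legal
(2,4): flips 1 -> legal
(4,2): no bracket -> illegal
(4,3): flips 1 -> legal
(4,4): flips 1 -> legal
(4,5): flips 1 -> legal

Answer: (0,2) (0,5) (1,5) (2,4) (4,3) (4,4) (4,5)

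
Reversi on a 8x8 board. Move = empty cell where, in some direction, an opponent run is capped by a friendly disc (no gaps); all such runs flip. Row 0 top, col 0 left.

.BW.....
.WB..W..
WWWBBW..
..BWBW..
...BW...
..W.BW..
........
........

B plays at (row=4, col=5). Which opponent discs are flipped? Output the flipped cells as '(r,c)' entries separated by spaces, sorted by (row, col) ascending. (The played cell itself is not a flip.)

Answer: (4,4)

Derivation:
Dir NW: first cell 'B' (not opp) -> no flip
Dir N: opp run (3,5) (2,5) (1,5), next='.' -> no flip
Dir NE: first cell '.' (not opp) -> no flip
Dir W: opp run (4,4) capped by B -> flip
Dir E: first cell '.' (not opp) -> no flip
Dir SW: first cell 'B' (not opp) -> no flip
Dir S: opp run (5,5), next='.' -> no flip
Dir SE: first cell '.' (not opp) -> no flip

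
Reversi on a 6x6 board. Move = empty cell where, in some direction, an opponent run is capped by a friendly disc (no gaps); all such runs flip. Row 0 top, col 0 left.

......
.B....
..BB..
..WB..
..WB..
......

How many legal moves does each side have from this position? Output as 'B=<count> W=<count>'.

-- B to move --
(2,1): flips 1 -> legal
(3,1): flips 1 -> legal
(4,1): flips 2 -> legal
(5,1): flips 1 -> legal
(5,2): flips 2 -> legal
(5,3): no bracket -> illegal
B mobility = 5
-- W to move --
(0,0): no bracket -> illegal
(0,1): no bracket -> illegal
(0,2): no bracket -> illegal
(1,0): no bracket -> illegal
(1,2): flips 1 -> legal
(1,3): no bracket -> illegal
(1,4): flips 1 -> legal
(2,0): no bracket -> illegal
(2,1): no bracket -> illegal
(2,4): flips 1 -> legal
(3,1): no bracket -> illegal
(3,4): flips 1 -> legal
(4,4): flips 1 -> legal
(5,2): no bracket -> illegal
(5,3): no bracket -> illegal
(5,4): flips 1 -> legal
W mobility = 6

Answer: B=5 W=6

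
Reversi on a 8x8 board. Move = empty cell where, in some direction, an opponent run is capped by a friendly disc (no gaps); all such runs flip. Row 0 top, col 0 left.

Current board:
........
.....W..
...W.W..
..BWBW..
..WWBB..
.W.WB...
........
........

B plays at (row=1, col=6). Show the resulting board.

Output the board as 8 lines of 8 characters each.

Answer: ........
.....WB.
...W.B..
..BWBW..
..WWBB..
.W.WB...
........
........

Derivation:
Place B at (1,6); scan 8 dirs for brackets.
Dir NW: first cell '.' (not opp) -> no flip
Dir N: first cell '.' (not opp) -> no flip
Dir NE: first cell '.' (not opp) -> no flip
Dir W: opp run (1,5), next='.' -> no flip
Dir E: first cell '.' (not opp) -> no flip
Dir SW: opp run (2,5) capped by B -> flip
Dir S: first cell '.' (not opp) -> no flip
Dir SE: first cell '.' (not opp) -> no flip
All flips: (2,5)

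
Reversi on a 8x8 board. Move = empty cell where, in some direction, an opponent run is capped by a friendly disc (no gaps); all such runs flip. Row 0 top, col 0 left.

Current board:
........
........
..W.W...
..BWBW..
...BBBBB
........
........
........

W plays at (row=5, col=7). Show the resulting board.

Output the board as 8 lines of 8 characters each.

Place W at (5,7); scan 8 dirs for brackets.
Dir NW: opp run (4,6) capped by W -> flip
Dir N: opp run (4,7), next='.' -> no flip
Dir NE: edge -> no flip
Dir W: first cell '.' (not opp) -> no flip
Dir E: edge -> no flip
Dir SW: first cell '.' (not opp) -> no flip
Dir S: first cell '.' (not opp) -> no flip
Dir SE: edge -> no flip
All flips: (4,6)

Answer: ........
........
..W.W...
..BWBW..
...BBBWB
.......W
........
........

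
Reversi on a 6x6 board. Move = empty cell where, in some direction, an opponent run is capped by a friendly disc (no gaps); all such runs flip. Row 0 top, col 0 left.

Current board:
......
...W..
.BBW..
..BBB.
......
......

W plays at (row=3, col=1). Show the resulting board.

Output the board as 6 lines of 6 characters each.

Place W at (3,1); scan 8 dirs for brackets.
Dir NW: first cell '.' (not opp) -> no flip
Dir N: opp run (2,1), next='.' -> no flip
Dir NE: opp run (2,2) capped by W -> flip
Dir W: first cell '.' (not opp) -> no flip
Dir E: opp run (3,2) (3,3) (3,4), next='.' -> no flip
Dir SW: first cell '.' (not opp) -> no flip
Dir S: first cell '.' (not opp) -> no flip
Dir SE: first cell '.' (not opp) -> no flip
All flips: (2,2)

Answer: ......
...W..
.BWW..
.WBBB.
......
......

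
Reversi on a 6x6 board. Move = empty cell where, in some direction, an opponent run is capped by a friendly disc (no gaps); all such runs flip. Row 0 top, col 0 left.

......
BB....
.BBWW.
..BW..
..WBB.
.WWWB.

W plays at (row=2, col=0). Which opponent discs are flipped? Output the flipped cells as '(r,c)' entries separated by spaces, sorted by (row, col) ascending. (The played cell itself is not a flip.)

Answer: (2,1) (2,2)

Derivation:
Dir NW: edge -> no flip
Dir N: opp run (1,0), next='.' -> no flip
Dir NE: opp run (1,1), next='.' -> no flip
Dir W: edge -> no flip
Dir E: opp run (2,1) (2,2) capped by W -> flip
Dir SW: edge -> no flip
Dir S: first cell '.' (not opp) -> no flip
Dir SE: first cell '.' (not opp) -> no flip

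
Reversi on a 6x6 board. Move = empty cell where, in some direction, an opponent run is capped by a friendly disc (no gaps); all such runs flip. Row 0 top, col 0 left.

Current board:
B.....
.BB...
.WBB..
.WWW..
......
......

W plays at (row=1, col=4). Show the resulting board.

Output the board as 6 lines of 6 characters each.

Place W at (1,4); scan 8 dirs for brackets.
Dir NW: first cell '.' (not opp) -> no flip
Dir N: first cell '.' (not opp) -> no flip
Dir NE: first cell '.' (not opp) -> no flip
Dir W: first cell '.' (not opp) -> no flip
Dir E: first cell '.' (not opp) -> no flip
Dir SW: opp run (2,3) capped by W -> flip
Dir S: first cell '.' (not opp) -> no flip
Dir SE: first cell '.' (not opp) -> no flip
All flips: (2,3)

Answer: B.....
.BB.W.
.WBW..
.WWW..
......
......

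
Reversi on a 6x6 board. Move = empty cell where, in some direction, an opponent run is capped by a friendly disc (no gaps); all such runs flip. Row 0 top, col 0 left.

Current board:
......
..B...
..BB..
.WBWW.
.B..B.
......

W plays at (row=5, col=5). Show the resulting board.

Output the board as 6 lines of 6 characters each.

Place W at (5,5); scan 8 dirs for brackets.
Dir NW: opp run (4,4) capped by W -> flip
Dir N: first cell '.' (not opp) -> no flip
Dir NE: edge -> no flip
Dir W: first cell '.' (not opp) -> no flip
Dir E: edge -> no flip
Dir SW: edge -> no flip
Dir S: edge -> no flip
Dir SE: edge -> no flip
All flips: (4,4)

Answer: ......
..B...
..BB..
.WBWW.
.B..W.
.....W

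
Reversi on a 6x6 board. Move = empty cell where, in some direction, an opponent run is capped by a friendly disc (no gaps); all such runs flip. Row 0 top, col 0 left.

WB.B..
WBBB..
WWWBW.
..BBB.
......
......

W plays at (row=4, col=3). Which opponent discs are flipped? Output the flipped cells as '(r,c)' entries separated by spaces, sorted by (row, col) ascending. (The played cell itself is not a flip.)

Answer: (3,2)

Derivation:
Dir NW: opp run (3,2) capped by W -> flip
Dir N: opp run (3,3) (2,3) (1,3) (0,3), next=edge -> no flip
Dir NE: opp run (3,4), next='.' -> no flip
Dir W: first cell '.' (not opp) -> no flip
Dir E: first cell '.' (not opp) -> no flip
Dir SW: first cell '.' (not opp) -> no flip
Dir S: first cell '.' (not opp) -> no flip
Dir SE: first cell '.' (not opp) -> no flip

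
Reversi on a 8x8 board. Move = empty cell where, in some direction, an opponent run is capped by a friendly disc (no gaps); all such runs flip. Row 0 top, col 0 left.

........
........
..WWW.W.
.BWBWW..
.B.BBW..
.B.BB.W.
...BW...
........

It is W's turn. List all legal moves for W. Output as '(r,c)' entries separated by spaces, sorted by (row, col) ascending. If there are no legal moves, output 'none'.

Answer: (3,0) (4,0) (4,2) (5,0) (5,2) (5,5) (6,2) (6,5) (7,2) (7,3)

Derivation:
(2,0): no bracket -> illegal
(2,1): no bracket -> illegal
(3,0): flips 1 -> legal
(4,0): flips 1 -> legal
(4,2): flips 4 -> legal
(5,0): flips 1 -> legal
(5,2): flips 1 -> legal
(5,5): flips 2 -> legal
(6,0): no bracket -> illegal
(6,1): no bracket -> illegal
(6,2): flips 3 -> legal
(6,5): flips 2 -> legal
(7,2): flips 2 -> legal
(7,3): flips 4 -> legal
(7,4): no bracket -> illegal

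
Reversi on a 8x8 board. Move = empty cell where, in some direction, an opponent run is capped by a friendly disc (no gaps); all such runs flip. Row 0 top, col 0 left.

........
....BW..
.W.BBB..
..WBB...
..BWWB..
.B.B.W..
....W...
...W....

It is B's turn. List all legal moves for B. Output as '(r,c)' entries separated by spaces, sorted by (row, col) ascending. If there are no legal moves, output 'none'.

(0,4): no bracket -> illegal
(0,5): flips 1 -> legal
(0,6): flips 1 -> legal
(1,0): no bracket -> illegal
(1,1): no bracket -> illegal
(1,2): no bracket -> illegal
(1,6): flips 1 -> legal
(2,0): no bracket -> illegal
(2,2): flips 1 -> legal
(2,6): no bracket -> illegal
(3,0): no bracket -> illegal
(3,1): flips 1 -> legal
(3,5): flips 1 -> legal
(4,1): flips 1 -> legal
(4,6): no bracket -> illegal
(5,2): flips 1 -> legal
(5,4): flips 1 -> legal
(5,6): no bracket -> illegal
(6,2): no bracket -> illegal
(6,3): no bracket -> illegal
(6,5): flips 1 -> legal
(6,6): flips 2 -> legal
(7,2): no bracket -> illegal
(7,4): no bracket -> illegal
(7,5): flips 1 -> legal

Answer: (0,5) (0,6) (1,6) (2,2) (3,1) (3,5) (4,1) (5,2) (5,4) (6,5) (6,6) (7,5)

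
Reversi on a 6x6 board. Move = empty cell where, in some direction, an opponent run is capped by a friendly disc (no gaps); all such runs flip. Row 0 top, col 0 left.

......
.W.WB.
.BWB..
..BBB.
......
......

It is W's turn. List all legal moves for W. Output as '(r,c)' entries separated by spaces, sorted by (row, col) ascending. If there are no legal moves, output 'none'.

(0,3): no bracket -> illegal
(0,4): no bracket -> illegal
(0,5): no bracket -> illegal
(1,0): no bracket -> illegal
(1,2): no bracket -> illegal
(1,5): flips 1 -> legal
(2,0): flips 1 -> legal
(2,4): flips 1 -> legal
(2,5): no bracket -> illegal
(3,0): no bracket -> illegal
(3,1): flips 1 -> legal
(3,5): no bracket -> illegal
(4,1): no bracket -> illegal
(4,2): flips 1 -> legal
(4,3): flips 2 -> legal
(4,4): flips 1 -> legal
(4,5): no bracket -> illegal

Answer: (1,5) (2,0) (2,4) (3,1) (4,2) (4,3) (4,4)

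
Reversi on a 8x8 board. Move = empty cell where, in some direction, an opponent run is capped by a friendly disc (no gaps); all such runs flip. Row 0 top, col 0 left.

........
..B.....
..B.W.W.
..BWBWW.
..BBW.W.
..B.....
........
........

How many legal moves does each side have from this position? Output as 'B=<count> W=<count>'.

Answer: B=7 W=5

Derivation:
-- B to move --
(1,3): no bracket -> illegal
(1,4): flips 1 -> legal
(1,5): flips 2 -> legal
(1,6): no bracket -> illegal
(1,7): no bracket -> illegal
(2,3): flips 1 -> legal
(2,5): no bracket -> illegal
(2,7): no bracket -> illegal
(3,7): flips 2 -> legal
(4,5): flips 1 -> legal
(4,7): no bracket -> illegal
(5,3): no bracket -> illegal
(5,4): flips 1 -> legal
(5,5): flips 2 -> legal
(5,6): no bracket -> illegal
(5,7): no bracket -> illegal
B mobility = 7
-- W to move --
(0,1): no bracket -> illegal
(0,2): no bracket -> illegal
(0,3): no bracket -> illegal
(1,1): flips 1 -> legal
(1,3): no bracket -> illegal
(2,1): no bracket -> illegal
(2,3): no bracket -> illegal
(2,5): no bracket -> illegal
(3,1): flips 1 -> legal
(4,1): flips 2 -> legal
(4,5): no bracket -> illegal
(5,1): flips 1 -> legal
(5,3): flips 1 -> legal
(5,4): no bracket -> illegal
(6,1): no bracket -> illegal
(6,2): no bracket -> illegal
(6,3): no bracket -> illegal
W mobility = 5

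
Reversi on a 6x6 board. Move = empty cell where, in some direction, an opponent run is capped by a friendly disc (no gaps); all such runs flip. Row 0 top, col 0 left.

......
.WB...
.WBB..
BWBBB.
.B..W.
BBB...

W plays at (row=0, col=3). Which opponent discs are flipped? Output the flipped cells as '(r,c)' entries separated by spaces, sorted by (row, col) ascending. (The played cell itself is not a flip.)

Dir NW: edge -> no flip
Dir N: edge -> no flip
Dir NE: edge -> no flip
Dir W: first cell '.' (not opp) -> no flip
Dir E: first cell '.' (not opp) -> no flip
Dir SW: opp run (1,2) capped by W -> flip
Dir S: first cell '.' (not opp) -> no flip
Dir SE: first cell '.' (not opp) -> no flip

Answer: (1,2)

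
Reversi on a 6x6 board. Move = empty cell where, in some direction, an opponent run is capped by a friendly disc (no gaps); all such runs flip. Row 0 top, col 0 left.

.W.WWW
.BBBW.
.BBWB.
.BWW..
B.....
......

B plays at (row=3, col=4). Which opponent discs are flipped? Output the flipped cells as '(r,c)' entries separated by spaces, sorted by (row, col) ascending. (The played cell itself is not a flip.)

Dir NW: opp run (2,3) capped by B -> flip
Dir N: first cell 'B' (not opp) -> no flip
Dir NE: first cell '.' (not opp) -> no flip
Dir W: opp run (3,3) (3,2) capped by B -> flip
Dir E: first cell '.' (not opp) -> no flip
Dir SW: first cell '.' (not opp) -> no flip
Dir S: first cell '.' (not opp) -> no flip
Dir SE: first cell '.' (not opp) -> no flip

Answer: (2,3) (3,2) (3,3)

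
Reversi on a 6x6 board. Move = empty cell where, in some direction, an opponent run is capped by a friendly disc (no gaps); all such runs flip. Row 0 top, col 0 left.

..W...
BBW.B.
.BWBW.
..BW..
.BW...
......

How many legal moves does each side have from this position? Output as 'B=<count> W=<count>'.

Answer: B=8 W=8

Derivation:
-- B to move --
(0,1): flips 1 -> legal
(0,3): flips 1 -> legal
(1,3): flips 1 -> legal
(1,5): no bracket -> illegal
(2,5): flips 1 -> legal
(3,1): no bracket -> illegal
(3,4): flips 2 -> legal
(3,5): no bracket -> illegal
(4,3): flips 2 -> legal
(4,4): flips 2 -> legal
(5,1): no bracket -> illegal
(5,2): flips 1 -> legal
(5,3): no bracket -> illegal
B mobility = 8
-- W to move --
(0,0): flips 1 -> legal
(0,1): no bracket -> illegal
(0,3): no bracket -> illegal
(0,4): flips 1 -> legal
(0,5): no bracket -> illegal
(1,3): flips 1 -> legal
(1,5): no bracket -> illegal
(2,0): flips 2 -> legal
(2,5): no bracket -> illegal
(3,0): flips 1 -> legal
(3,1): flips 1 -> legal
(3,4): flips 1 -> legal
(4,0): flips 1 -> legal
(4,3): no bracket -> illegal
(5,0): no bracket -> illegal
(5,1): no bracket -> illegal
(5,2): no bracket -> illegal
W mobility = 8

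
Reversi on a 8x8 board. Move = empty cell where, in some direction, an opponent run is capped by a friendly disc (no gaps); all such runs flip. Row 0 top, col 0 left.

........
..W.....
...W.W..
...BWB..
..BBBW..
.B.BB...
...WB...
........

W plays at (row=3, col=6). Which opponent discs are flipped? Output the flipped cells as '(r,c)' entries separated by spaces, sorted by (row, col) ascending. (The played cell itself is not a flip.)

Dir NW: first cell 'W' (not opp) -> no flip
Dir N: first cell '.' (not opp) -> no flip
Dir NE: first cell '.' (not opp) -> no flip
Dir W: opp run (3,5) capped by W -> flip
Dir E: first cell '.' (not opp) -> no flip
Dir SW: first cell 'W' (not opp) -> no flip
Dir S: first cell '.' (not opp) -> no flip
Dir SE: first cell '.' (not opp) -> no flip

Answer: (3,5)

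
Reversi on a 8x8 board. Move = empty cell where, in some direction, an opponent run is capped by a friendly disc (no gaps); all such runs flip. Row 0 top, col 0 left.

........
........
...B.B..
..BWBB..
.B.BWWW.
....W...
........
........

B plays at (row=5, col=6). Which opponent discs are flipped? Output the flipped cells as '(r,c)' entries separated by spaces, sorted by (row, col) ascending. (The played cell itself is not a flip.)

Answer: (4,5)

Derivation:
Dir NW: opp run (4,5) capped by B -> flip
Dir N: opp run (4,6), next='.' -> no flip
Dir NE: first cell '.' (not opp) -> no flip
Dir W: first cell '.' (not opp) -> no flip
Dir E: first cell '.' (not opp) -> no flip
Dir SW: first cell '.' (not opp) -> no flip
Dir S: first cell '.' (not opp) -> no flip
Dir SE: first cell '.' (not opp) -> no flip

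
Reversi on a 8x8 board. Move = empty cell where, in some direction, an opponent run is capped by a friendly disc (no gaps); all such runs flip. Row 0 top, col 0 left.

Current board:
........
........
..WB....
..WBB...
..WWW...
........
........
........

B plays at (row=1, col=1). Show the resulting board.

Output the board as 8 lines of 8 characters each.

Place B at (1,1); scan 8 dirs for brackets.
Dir NW: first cell '.' (not opp) -> no flip
Dir N: first cell '.' (not opp) -> no flip
Dir NE: first cell '.' (not opp) -> no flip
Dir W: first cell '.' (not opp) -> no flip
Dir E: first cell '.' (not opp) -> no flip
Dir SW: first cell '.' (not opp) -> no flip
Dir S: first cell '.' (not opp) -> no flip
Dir SE: opp run (2,2) capped by B -> flip
All flips: (2,2)

Answer: ........
.B......
..BB....
..WBB...
..WWW...
........
........
........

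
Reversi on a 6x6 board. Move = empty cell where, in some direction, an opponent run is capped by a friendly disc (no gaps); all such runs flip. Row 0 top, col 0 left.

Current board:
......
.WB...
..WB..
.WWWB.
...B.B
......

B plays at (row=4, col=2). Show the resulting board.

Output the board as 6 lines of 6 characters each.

Place B at (4,2); scan 8 dirs for brackets.
Dir NW: opp run (3,1), next='.' -> no flip
Dir N: opp run (3,2) (2,2) capped by B -> flip
Dir NE: opp run (3,3), next='.' -> no flip
Dir W: first cell '.' (not opp) -> no flip
Dir E: first cell 'B' (not opp) -> no flip
Dir SW: first cell '.' (not opp) -> no flip
Dir S: first cell '.' (not opp) -> no flip
Dir SE: first cell '.' (not opp) -> no flip
All flips: (2,2) (3,2)

Answer: ......
.WB...
..BB..
.WBWB.
..BB.B
......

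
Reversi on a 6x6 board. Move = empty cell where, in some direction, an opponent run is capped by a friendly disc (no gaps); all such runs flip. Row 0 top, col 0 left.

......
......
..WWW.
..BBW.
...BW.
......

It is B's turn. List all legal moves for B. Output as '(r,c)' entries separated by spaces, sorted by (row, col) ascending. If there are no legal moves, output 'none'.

(1,1): flips 1 -> legal
(1,2): flips 1 -> legal
(1,3): flips 1 -> legal
(1,4): flips 1 -> legal
(1,5): flips 1 -> legal
(2,1): no bracket -> illegal
(2,5): flips 1 -> legal
(3,1): no bracket -> illegal
(3,5): flips 1 -> legal
(4,5): flips 1 -> legal
(5,3): no bracket -> illegal
(5,4): no bracket -> illegal
(5,5): flips 1 -> legal

Answer: (1,1) (1,2) (1,3) (1,4) (1,5) (2,5) (3,5) (4,5) (5,5)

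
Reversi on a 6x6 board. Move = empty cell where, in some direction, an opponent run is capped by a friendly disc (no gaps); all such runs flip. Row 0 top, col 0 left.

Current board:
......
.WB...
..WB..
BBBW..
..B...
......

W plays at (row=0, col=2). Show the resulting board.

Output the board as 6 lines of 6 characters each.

Place W at (0,2); scan 8 dirs for brackets.
Dir NW: edge -> no flip
Dir N: edge -> no flip
Dir NE: edge -> no flip
Dir W: first cell '.' (not opp) -> no flip
Dir E: first cell '.' (not opp) -> no flip
Dir SW: first cell 'W' (not opp) -> no flip
Dir S: opp run (1,2) capped by W -> flip
Dir SE: first cell '.' (not opp) -> no flip
All flips: (1,2)

Answer: ..W...
.WW...
..WB..
BBBW..
..B...
......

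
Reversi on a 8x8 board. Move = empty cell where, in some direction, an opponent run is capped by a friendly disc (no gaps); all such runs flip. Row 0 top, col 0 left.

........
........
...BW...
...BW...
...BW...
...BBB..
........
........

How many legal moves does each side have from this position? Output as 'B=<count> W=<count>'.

-- B to move --
(1,3): no bracket -> illegal
(1,4): flips 3 -> legal
(1,5): flips 1 -> legal
(2,5): flips 2 -> legal
(3,5): flips 2 -> legal
(4,5): flips 2 -> legal
B mobility = 5
-- W to move --
(1,2): flips 1 -> legal
(1,3): no bracket -> illegal
(1,4): no bracket -> illegal
(2,2): flips 2 -> legal
(3,2): flips 1 -> legal
(4,2): flips 2 -> legal
(4,5): no bracket -> illegal
(4,6): no bracket -> illegal
(5,2): flips 1 -> legal
(5,6): no bracket -> illegal
(6,2): flips 1 -> legal
(6,3): no bracket -> illegal
(6,4): flips 1 -> legal
(6,5): no bracket -> illegal
(6,6): flips 1 -> legal
W mobility = 8

Answer: B=5 W=8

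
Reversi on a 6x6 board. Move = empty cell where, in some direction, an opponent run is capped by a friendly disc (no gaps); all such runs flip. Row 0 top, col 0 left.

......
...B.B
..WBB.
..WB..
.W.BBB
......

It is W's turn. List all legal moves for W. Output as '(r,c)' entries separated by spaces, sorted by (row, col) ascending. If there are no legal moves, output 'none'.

Answer: (0,4) (1,4) (2,5) (3,4) (5,4) (5,5)

Derivation:
(0,2): no bracket -> illegal
(0,3): no bracket -> illegal
(0,4): flips 1 -> legal
(0,5): no bracket -> illegal
(1,2): no bracket -> illegal
(1,4): flips 1 -> legal
(2,5): flips 2 -> legal
(3,4): flips 1 -> legal
(3,5): no bracket -> illegal
(4,2): no bracket -> illegal
(5,2): no bracket -> illegal
(5,3): no bracket -> illegal
(5,4): flips 1 -> legal
(5,5): flips 2 -> legal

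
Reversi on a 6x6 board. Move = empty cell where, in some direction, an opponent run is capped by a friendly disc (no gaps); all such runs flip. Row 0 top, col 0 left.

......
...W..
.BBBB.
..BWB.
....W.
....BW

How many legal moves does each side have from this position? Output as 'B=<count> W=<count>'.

Answer: B=5 W=6

Derivation:
-- B to move --
(0,2): flips 1 -> legal
(0,3): flips 1 -> legal
(0,4): flips 1 -> legal
(1,2): no bracket -> illegal
(1,4): no bracket -> illegal
(3,5): no bracket -> illegal
(4,2): flips 1 -> legal
(4,3): flips 1 -> legal
(4,5): no bracket -> illegal
(5,3): no bracket -> illegal
B mobility = 5
-- W to move --
(1,0): no bracket -> illegal
(1,1): flips 1 -> legal
(1,2): no bracket -> illegal
(1,4): flips 2 -> legal
(1,5): flips 1 -> legal
(2,0): no bracket -> illegal
(2,5): no bracket -> illegal
(3,0): no bracket -> illegal
(3,1): flips 2 -> legal
(3,5): flips 2 -> legal
(4,1): no bracket -> illegal
(4,2): no bracket -> illegal
(4,3): no bracket -> illegal
(4,5): no bracket -> illegal
(5,3): flips 1 -> legal
W mobility = 6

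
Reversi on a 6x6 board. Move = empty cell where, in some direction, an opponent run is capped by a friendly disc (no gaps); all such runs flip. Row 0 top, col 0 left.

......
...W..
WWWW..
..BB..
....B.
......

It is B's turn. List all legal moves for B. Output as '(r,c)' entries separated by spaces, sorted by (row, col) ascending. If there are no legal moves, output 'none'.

(0,2): no bracket -> illegal
(0,3): flips 2 -> legal
(0,4): no bracket -> illegal
(1,0): flips 1 -> legal
(1,1): flips 1 -> legal
(1,2): flips 1 -> legal
(1,4): flips 1 -> legal
(2,4): no bracket -> illegal
(3,0): no bracket -> illegal
(3,1): no bracket -> illegal
(3,4): no bracket -> illegal

Answer: (0,3) (1,0) (1,1) (1,2) (1,4)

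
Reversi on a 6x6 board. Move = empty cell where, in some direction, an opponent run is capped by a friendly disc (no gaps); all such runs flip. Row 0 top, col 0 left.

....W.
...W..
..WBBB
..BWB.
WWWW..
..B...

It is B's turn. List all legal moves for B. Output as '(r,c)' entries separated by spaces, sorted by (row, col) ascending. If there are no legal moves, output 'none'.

(0,2): flips 1 -> legal
(0,3): flips 1 -> legal
(0,5): no bracket -> illegal
(1,1): no bracket -> illegal
(1,2): flips 1 -> legal
(1,4): no bracket -> illegal
(1,5): no bracket -> illegal
(2,1): flips 1 -> legal
(3,0): flips 1 -> legal
(3,1): no bracket -> illegal
(4,4): no bracket -> illegal
(5,0): flips 1 -> legal
(5,1): flips 2 -> legal
(5,3): flips 2 -> legal
(5,4): flips 1 -> legal

Answer: (0,2) (0,3) (1,2) (2,1) (3,0) (5,0) (5,1) (5,3) (5,4)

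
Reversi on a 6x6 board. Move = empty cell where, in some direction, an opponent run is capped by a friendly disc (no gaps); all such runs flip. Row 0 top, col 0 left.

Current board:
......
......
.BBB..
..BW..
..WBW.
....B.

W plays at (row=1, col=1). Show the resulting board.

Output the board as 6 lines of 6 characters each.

Answer: ......
.W....
.BWB..
..BW..
..WBW.
....B.

Derivation:
Place W at (1,1); scan 8 dirs for brackets.
Dir NW: first cell '.' (not opp) -> no flip
Dir N: first cell '.' (not opp) -> no flip
Dir NE: first cell '.' (not opp) -> no flip
Dir W: first cell '.' (not opp) -> no flip
Dir E: first cell '.' (not opp) -> no flip
Dir SW: first cell '.' (not opp) -> no flip
Dir S: opp run (2,1), next='.' -> no flip
Dir SE: opp run (2,2) capped by W -> flip
All flips: (2,2)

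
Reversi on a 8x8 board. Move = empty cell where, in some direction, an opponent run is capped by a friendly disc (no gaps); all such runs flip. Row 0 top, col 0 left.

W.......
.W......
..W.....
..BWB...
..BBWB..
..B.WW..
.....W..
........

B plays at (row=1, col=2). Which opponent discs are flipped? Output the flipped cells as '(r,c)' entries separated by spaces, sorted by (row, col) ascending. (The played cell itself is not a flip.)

Answer: (2,2)

Derivation:
Dir NW: first cell '.' (not opp) -> no flip
Dir N: first cell '.' (not opp) -> no flip
Dir NE: first cell '.' (not opp) -> no flip
Dir W: opp run (1,1), next='.' -> no flip
Dir E: first cell '.' (not opp) -> no flip
Dir SW: first cell '.' (not opp) -> no flip
Dir S: opp run (2,2) capped by B -> flip
Dir SE: first cell '.' (not opp) -> no flip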